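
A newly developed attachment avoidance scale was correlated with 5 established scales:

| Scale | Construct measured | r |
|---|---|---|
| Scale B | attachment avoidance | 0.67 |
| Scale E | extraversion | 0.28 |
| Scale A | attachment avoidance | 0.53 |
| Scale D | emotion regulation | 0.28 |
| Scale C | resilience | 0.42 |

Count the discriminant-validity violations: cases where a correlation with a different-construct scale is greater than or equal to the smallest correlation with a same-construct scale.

Convergent (same construct = attachment avoidance): Scale B, Scale A.
Smallest convergent = 0.53. Discriminant values: 0.28, 0.28, 0.42; count ≥ 0.53 → 0.

0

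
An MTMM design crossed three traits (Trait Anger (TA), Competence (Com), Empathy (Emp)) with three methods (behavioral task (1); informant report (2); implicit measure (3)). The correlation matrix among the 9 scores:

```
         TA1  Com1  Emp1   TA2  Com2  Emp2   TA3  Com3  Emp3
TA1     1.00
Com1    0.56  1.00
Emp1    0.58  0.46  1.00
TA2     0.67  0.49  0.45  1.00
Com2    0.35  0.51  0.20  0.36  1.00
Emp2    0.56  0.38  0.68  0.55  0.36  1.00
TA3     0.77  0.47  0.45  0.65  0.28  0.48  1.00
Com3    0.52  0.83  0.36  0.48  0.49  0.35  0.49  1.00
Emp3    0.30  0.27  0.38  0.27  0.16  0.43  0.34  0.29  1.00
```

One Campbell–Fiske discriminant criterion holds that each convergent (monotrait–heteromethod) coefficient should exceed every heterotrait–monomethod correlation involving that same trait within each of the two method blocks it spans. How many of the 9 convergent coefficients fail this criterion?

4

Each convergent coefficient versus the relevant comparison correlations:
TA (methods 1·2): 0.67 vs {0.56, 0.36, 0.58, 0.55} → pass.
TA (methods 1·3): 0.77 vs {0.56, 0.49, 0.58, 0.34} → pass.
TA (methods 2·3): 0.65 vs {0.36, 0.49, 0.55, 0.34} → pass.
Com (methods 1·2): 0.51 vs {0.56, 0.36, 0.46, 0.36} → fail.
Com (methods 1·3): 0.83 vs {0.56, 0.49, 0.46, 0.29} → pass.
Com (methods 2·3): 0.49 vs {0.36, 0.49, 0.36, 0.29} → fail.
Emp (methods 1·2): 0.68 vs {0.58, 0.55, 0.46, 0.36} → pass.
Emp (methods 1·3): 0.38 vs {0.58, 0.34, 0.46, 0.29} → fail.
Emp (methods 2·3): 0.43 vs {0.55, 0.34, 0.36, 0.29} → fail.
4 of 9 fail.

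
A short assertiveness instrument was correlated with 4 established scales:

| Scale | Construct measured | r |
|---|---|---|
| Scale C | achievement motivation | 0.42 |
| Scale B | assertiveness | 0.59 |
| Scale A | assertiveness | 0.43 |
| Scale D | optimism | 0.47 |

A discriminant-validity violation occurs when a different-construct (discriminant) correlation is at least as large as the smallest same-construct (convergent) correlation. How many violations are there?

Convergent (same construct = assertiveness): Scale B, Scale A.
Smallest convergent = 0.43. Discriminant values: 0.42, 0.47; count ≥ 0.43 → 1.

1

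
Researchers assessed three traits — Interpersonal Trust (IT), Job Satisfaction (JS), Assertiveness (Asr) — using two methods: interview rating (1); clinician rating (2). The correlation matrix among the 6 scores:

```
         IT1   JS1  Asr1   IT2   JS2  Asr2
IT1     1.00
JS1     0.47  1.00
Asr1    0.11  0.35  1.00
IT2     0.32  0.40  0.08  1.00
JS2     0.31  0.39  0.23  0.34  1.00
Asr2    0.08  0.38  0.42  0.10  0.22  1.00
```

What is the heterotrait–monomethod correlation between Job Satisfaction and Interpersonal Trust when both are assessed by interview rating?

0.47

Different traits, same method: r(JS1, IT1) = 0.47.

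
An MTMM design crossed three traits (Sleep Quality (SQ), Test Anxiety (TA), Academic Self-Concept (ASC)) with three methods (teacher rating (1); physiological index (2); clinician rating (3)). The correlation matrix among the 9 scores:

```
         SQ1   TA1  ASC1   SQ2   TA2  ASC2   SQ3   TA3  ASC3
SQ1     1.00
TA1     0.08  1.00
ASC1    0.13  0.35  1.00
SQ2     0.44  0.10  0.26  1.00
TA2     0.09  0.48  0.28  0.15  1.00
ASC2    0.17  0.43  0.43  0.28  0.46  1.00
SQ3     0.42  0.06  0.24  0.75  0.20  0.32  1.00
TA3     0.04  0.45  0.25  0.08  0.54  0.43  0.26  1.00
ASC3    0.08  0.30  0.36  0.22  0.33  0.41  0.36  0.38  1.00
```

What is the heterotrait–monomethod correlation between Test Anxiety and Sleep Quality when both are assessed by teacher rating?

0.08

Different traits, same method: r(TA1, SQ1) = 0.08.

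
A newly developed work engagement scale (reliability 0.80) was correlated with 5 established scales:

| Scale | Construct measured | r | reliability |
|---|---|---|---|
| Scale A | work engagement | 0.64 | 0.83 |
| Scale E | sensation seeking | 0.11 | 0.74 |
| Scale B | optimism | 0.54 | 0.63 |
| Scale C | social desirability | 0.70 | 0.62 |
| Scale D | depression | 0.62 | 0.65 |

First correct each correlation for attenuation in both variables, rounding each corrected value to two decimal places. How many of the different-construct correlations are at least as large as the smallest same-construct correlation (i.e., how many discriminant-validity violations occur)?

2

Disattenuated r (r / √(r_scale · r_new)):
  Scale A (conv): 0.64 / √(0.83·0.80) = 0.79
  Scale E (disc): 0.11 / √(0.74·0.80) = 0.14
  Scale B (disc): 0.54 / √(0.63·0.80) = 0.76
  Scale C (disc): 0.70 / √(0.62·0.80) = 0.99
  Scale D (disc): 0.62 / √(0.65·0.80) = 0.86
Smallest convergent = 0.79. Discriminant values: 0.14, 0.76, 0.99, 0.86; count ≥ 0.79 → 2.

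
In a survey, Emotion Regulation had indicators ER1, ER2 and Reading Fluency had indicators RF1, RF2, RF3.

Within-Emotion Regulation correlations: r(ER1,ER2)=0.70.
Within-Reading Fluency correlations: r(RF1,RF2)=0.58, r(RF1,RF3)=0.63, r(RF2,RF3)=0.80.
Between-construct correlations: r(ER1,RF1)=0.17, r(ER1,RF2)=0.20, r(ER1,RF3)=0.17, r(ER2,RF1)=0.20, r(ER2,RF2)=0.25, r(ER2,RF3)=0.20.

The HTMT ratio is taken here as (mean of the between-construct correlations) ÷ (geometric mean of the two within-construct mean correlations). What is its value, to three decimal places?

Mean heterotrait r = 1.19/6 = 0.1983.
Mean within-ER = 0.70/1 = 0.7000; mean within-RF = 2.01/3 = 0.6700.
Geometric mean = √(0.7000 × 0.6700) = 0.6848.
HTMT = 0.1983 / 0.6848 = 0.290.

0.290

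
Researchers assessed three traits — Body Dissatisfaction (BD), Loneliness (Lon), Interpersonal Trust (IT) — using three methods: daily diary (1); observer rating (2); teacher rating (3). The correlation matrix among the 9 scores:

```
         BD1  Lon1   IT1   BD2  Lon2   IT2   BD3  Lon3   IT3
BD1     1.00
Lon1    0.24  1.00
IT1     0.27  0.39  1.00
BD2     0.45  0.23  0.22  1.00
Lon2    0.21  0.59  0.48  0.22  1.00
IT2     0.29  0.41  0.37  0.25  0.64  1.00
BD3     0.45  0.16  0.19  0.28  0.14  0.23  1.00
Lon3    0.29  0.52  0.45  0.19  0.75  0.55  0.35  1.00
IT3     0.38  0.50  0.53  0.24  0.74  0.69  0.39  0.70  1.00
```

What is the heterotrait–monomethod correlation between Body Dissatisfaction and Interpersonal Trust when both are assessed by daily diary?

Different traits, same method: r(BD1, IT1) = 0.27.

0.27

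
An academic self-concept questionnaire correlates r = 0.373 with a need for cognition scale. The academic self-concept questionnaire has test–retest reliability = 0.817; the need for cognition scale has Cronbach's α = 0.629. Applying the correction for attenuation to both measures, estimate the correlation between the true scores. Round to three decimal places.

r_true = r_obs / √(r_xx · r_yy) = 0.373 / √(0.817 × 0.629) = 0.373 / √0.513893 = 0.373 / 0.7169 ≈ 0.520.

0.520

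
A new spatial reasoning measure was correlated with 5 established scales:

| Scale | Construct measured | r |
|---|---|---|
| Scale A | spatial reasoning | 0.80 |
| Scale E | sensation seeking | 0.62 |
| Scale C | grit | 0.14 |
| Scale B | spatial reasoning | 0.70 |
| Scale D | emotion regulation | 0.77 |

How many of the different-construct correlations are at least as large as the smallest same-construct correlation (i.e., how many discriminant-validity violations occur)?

Convergent (same construct = spatial reasoning): Scale A, Scale B.
Smallest convergent = 0.70. Discriminant values: 0.62, 0.14, 0.77; count ≥ 0.70 → 1.

1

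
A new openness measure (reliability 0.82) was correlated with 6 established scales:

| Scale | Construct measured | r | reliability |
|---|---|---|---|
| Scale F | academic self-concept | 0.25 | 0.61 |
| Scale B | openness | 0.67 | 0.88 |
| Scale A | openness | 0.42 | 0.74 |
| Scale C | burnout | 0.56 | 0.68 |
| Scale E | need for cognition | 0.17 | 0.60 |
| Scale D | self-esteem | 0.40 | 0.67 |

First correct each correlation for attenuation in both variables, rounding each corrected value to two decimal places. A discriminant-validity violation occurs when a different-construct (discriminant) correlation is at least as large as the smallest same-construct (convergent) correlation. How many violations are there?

2

Disattenuated r (r / √(r_scale · r_new)):
  Scale F (disc): 0.25 / √(0.61·0.82) = 0.35
  Scale B (conv): 0.67 / √(0.88·0.82) = 0.79
  Scale A (conv): 0.42 / √(0.74·0.82) = 0.54
  Scale C (disc): 0.56 / √(0.68·0.82) = 0.75
  Scale E (disc): 0.17 / √(0.60·0.82) = 0.24
  Scale D (disc): 0.40 / √(0.67·0.82) = 0.54
Smallest convergent = 0.54. Discriminant values: 0.35, 0.75, 0.24, 0.54; count ≥ 0.54 → 2.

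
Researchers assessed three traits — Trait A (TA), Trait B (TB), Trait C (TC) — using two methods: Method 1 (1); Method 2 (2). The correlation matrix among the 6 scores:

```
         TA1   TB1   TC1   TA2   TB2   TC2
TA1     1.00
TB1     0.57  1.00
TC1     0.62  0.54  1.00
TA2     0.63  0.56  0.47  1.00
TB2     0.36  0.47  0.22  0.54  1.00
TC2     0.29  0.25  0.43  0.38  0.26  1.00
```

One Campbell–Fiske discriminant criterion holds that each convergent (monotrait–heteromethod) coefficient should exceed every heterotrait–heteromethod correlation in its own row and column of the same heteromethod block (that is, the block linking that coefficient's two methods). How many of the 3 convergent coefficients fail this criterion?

Each convergent coefficient versus the relevant comparison correlations:
TA (methods 1·2): 0.63 vs {0.36, 0.56, 0.29, 0.47} → pass.
TB (methods 1·2): 0.47 vs {0.56, 0.36, 0.25, 0.22} → fail.
TC (methods 1·2): 0.43 vs {0.47, 0.29, 0.22, 0.25} → fail.
2 of 3 fail.

2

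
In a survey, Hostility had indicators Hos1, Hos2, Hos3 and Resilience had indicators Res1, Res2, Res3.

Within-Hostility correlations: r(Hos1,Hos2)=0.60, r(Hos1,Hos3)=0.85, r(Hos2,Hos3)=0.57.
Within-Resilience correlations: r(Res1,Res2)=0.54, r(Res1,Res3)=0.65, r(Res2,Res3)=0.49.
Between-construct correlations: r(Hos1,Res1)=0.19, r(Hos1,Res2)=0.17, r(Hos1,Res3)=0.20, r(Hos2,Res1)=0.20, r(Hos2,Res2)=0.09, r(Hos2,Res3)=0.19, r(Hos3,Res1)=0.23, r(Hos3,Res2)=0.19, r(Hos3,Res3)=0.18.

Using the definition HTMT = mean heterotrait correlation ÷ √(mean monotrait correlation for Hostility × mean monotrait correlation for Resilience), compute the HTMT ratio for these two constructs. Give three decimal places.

Between-construct mean = 1.64/9 = 0.1822.
Mean within-Hos = 2.02/3 = 0.6733; mean within-Res = 1.68/3 = 0.5600.
Geometric mean = √(0.6733 × 0.5600) = 0.6140.
HTMT = 0.1822 / 0.6140 = 0.297.

0.297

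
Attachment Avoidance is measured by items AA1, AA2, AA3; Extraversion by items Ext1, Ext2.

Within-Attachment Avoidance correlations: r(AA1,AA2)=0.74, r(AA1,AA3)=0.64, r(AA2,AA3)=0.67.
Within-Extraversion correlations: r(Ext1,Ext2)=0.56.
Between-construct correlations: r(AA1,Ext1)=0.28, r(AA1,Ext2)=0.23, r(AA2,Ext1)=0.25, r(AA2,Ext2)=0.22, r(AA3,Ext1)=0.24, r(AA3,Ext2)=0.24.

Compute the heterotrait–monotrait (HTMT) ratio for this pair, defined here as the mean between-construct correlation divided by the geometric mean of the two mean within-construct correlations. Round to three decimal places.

0.393

Mean between = 1.46/6 = 0.2433.
Mean within-AA = 2.05/3 = 0.6833; mean within-Ext = 0.56/1 = 0.5600.
Geometric mean = √(0.6833 × 0.5600) = 0.6186.
HTMT = 0.2433 / 0.6186 = 0.393.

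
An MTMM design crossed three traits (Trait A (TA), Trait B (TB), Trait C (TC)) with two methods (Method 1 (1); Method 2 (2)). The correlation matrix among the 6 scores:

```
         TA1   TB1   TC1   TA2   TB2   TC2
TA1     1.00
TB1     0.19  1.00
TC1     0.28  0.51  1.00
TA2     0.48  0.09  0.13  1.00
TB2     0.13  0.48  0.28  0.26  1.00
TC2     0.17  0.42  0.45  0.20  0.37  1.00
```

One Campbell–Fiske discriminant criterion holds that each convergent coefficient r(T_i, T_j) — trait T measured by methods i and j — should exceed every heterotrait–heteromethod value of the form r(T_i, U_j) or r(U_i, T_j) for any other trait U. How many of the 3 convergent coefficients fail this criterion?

0

Convergent coefficients and their comparison sets:
TA (methods 1·2): 0.48 vs {0.13, 0.09, 0.17, 0.13} → pass.
TB (methods 1·2): 0.48 vs {0.09, 0.13, 0.42, 0.28} → pass.
TC (methods 1·2): 0.45 vs {0.13, 0.17, 0.28, 0.42} → pass.
0 of 3 fail.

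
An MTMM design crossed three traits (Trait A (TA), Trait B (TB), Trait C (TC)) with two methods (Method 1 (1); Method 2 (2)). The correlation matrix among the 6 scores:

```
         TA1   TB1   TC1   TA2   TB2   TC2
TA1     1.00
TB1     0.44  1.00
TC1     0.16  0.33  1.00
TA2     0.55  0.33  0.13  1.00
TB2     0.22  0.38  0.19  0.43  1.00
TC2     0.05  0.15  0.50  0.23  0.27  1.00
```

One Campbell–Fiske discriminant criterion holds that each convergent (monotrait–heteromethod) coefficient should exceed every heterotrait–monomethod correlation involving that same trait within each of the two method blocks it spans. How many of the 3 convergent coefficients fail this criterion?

Each convergent coefficient versus the relevant comparison correlations:
TA (methods 1·2): 0.55 vs {0.44, 0.43, 0.16, 0.23} → pass.
TB (methods 1·2): 0.38 vs {0.44, 0.43, 0.33, 0.27} → fail.
TC (methods 1·2): 0.50 vs {0.16, 0.23, 0.33, 0.27} → pass.
1 of 3 fail.

1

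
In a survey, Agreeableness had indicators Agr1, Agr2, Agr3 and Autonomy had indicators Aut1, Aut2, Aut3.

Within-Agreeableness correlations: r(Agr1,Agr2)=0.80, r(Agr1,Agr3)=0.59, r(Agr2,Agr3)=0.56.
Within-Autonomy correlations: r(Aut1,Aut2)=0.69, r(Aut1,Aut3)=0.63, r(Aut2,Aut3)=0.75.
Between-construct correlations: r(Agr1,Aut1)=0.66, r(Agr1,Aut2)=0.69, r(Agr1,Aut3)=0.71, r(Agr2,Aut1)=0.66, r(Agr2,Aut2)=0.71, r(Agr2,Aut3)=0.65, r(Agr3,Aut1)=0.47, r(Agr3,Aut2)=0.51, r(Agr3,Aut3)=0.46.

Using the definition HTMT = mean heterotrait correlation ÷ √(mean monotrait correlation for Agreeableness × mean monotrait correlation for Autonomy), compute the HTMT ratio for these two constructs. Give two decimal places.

0.92

Between-construct mean = 5.52/9 = 0.6133.
Mean within-Agr = 1.95/3 = 0.6500; mean within-Aut = 2.07/3 = 0.6900.
Geometric mean = √(0.6500 × 0.6900) = 0.6697.
HTMT = 0.6133 / 0.6697 = 0.92.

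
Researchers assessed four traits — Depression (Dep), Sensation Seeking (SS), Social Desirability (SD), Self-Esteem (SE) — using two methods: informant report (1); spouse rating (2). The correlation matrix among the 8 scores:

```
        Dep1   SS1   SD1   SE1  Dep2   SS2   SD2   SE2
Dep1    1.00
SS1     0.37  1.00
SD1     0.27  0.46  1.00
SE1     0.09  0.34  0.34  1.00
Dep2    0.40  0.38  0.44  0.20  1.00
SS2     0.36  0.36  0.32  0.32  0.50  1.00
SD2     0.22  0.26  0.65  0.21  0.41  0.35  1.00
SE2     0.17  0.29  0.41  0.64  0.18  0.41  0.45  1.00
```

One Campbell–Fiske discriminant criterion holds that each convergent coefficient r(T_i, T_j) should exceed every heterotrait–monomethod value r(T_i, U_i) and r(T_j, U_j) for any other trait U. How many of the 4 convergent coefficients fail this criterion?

2

Convergent coefficients and their comparison sets:
Dep (methods 1·2): 0.40 vs {0.37, 0.50, 0.27, 0.41, 0.09, 0.18} → fail.
SS (methods 1·2): 0.36 vs {0.37, 0.50, 0.46, 0.35, 0.34, 0.41} → fail.
SD (methods 1·2): 0.65 vs {0.27, 0.41, 0.46, 0.35, 0.34, 0.45} → pass.
SE (methods 1·2): 0.64 vs {0.09, 0.18, 0.34, 0.41, 0.34, 0.45} → pass.
2 of 4 fail.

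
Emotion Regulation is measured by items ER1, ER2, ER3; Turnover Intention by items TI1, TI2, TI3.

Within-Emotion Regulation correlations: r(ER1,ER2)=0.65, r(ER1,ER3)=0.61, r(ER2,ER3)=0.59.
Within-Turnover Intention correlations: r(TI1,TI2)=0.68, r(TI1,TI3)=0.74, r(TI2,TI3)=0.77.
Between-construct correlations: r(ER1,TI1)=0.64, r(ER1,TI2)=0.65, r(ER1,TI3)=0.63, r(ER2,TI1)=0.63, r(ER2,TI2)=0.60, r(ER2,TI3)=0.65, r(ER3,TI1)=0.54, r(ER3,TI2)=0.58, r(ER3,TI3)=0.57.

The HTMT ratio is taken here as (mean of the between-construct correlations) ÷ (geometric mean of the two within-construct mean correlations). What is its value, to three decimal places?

0.909

Mean heterotrait r = 5.49/9 = 0.6100.
Mean within-ER = 1.85/3 = 0.6167; mean within-TI = 2.19/3 = 0.7300.
Geometric mean = √(0.6167 × 0.7300) = 0.6710.
HTMT = 0.6100 / 0.6710 = 0.909.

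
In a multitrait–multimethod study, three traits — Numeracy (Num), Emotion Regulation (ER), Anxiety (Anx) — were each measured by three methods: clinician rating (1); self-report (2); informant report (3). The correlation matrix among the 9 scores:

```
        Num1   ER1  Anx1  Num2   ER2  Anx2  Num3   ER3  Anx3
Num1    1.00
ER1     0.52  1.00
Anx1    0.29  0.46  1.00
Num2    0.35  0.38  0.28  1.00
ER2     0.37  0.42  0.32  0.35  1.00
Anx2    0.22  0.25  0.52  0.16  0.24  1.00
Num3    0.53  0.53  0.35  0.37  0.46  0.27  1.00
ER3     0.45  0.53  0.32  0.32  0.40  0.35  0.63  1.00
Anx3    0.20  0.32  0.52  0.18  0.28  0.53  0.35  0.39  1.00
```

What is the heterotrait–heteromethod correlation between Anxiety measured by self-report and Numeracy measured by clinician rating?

0.22

Different traits and methods: r(Anx2, Num1) = 0.22.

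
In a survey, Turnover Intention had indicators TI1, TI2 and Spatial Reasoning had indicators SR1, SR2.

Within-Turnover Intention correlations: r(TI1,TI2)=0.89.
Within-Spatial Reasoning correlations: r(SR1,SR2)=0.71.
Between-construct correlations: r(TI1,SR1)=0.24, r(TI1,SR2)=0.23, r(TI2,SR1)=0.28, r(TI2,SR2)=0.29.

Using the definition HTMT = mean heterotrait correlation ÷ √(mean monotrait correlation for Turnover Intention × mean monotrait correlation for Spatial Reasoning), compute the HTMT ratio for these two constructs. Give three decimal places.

0.327

Mean heterotrait r = 1.04/4 = 0.2600.
Mean within-TI = 0.89/1 = 0.8900; mean within-SR = 0.71/1 = 0.7100.
Geometric mean = √(0.8900 × 0.7100) = 0.7949.
HTMT = 0.2600 / 0.7949 = 0.327.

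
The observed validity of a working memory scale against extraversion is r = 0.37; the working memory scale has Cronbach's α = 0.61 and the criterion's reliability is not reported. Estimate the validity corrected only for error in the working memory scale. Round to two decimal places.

Single correction: r_c = r_obs / √r_xx = 0.37 / √0.61 = 0.37 / 0.7810 ≈ 0.47.

0.47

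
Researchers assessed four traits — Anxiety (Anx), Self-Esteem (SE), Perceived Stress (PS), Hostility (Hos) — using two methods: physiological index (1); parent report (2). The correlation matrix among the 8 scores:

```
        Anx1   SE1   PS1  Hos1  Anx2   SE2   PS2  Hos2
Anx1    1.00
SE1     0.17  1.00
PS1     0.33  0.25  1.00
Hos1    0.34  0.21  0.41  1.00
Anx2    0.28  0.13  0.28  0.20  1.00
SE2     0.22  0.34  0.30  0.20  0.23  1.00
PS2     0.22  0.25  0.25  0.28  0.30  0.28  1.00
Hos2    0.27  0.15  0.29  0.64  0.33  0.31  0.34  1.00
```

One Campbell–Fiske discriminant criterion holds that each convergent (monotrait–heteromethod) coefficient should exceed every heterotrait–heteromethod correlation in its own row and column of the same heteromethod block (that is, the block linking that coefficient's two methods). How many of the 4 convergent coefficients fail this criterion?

Convergent coefficients and their comparison sets:
Anx (methods 1·2): 0.28 vs {0.22, 0.13, 0.22, 0.28, 0.27, 0.20} → fail.
SE (methods 1·2): 0.34 vs {0.13, 0.22, 0.25, 0.30, 0.15, 0.20} → pass.
PS (methods 1·2): 0.25 vs {0.28, 0.22, 0.30, 0.25, 0.29, 0.28} → fail.
Hos (methods 1·2): 0.64 vs {0.20, 0.27, 0.20, 0.15, 0.28, 0.29} → pass.
2 of 4 fail.

2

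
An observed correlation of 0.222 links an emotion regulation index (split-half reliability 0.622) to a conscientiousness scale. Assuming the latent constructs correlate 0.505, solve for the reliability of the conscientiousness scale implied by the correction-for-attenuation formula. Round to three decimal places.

0.311

r_true = r_obs / √(r_xx · r_yy) ⇒ 0.505 = 0.222 / √(0.622 · r_yy).
√(0.622 · r_yy) = 0.222 / 0.505 = 0.4396; 0.622 · r_yy = 0.1932; r_yy = 0.1932 / 0.622 ≈ 0.311.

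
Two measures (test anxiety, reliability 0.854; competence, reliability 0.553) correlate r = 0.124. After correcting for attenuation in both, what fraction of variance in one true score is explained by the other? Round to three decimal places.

0.033

Disattenuated r = 0.124 / √(0.854 × 0.553) = 0.124 / 0.6872 = 0.1804.
Shared true-score variance = 0.1804² = 0.0325 ≈ 0.033.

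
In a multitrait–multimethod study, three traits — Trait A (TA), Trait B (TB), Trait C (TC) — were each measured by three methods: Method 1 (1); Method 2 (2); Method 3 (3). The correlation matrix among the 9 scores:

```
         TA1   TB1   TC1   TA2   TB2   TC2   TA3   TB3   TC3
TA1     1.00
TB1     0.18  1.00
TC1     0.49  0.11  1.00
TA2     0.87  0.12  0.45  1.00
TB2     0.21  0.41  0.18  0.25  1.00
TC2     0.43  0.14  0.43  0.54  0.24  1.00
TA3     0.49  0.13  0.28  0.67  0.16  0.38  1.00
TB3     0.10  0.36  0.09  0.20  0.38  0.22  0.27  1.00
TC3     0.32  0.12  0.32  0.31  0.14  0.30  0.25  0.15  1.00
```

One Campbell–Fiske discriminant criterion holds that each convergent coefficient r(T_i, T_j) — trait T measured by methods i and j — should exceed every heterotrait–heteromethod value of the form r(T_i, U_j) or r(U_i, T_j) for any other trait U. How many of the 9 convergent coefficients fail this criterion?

Convergent coefficients and their comparison sets:
TA (methods 1·2): 0.87 vs {0.21, 0.12, 0.43, 0.45} → pass.
TA (methods 1·3): 0.49 vs {0.10, 0.13, 0.32, 0.28} → pass.
TA (methods 2·3): 0.67 vs {0.20, 0.16, 0.31, 0.38} → pass.
TB (methods 1·2): 0.41 vs {0.12, 0.21, 0.14, 0.18} → pass.
TB (methods 1·3): 0.36 vs {0.13, 0.10, 0.12, 0.09} → pass.
TB (methods 2·3): 0.38 vs {0.16, 0.20, 0.14, 0.22} → pass.
TC (methods 1·2): 0.43 vs {0.45, 0.43, 0.18, 0.14} → fail.
TC (methods 1·3): 0.32 vs {0.28, 0.32, 0.09, 0.12} → fail.
TC (methods 2·3): 0.30 vs {0.38, 0.31, 0.22, 0.14} → fail.
3 of 9 fail.

3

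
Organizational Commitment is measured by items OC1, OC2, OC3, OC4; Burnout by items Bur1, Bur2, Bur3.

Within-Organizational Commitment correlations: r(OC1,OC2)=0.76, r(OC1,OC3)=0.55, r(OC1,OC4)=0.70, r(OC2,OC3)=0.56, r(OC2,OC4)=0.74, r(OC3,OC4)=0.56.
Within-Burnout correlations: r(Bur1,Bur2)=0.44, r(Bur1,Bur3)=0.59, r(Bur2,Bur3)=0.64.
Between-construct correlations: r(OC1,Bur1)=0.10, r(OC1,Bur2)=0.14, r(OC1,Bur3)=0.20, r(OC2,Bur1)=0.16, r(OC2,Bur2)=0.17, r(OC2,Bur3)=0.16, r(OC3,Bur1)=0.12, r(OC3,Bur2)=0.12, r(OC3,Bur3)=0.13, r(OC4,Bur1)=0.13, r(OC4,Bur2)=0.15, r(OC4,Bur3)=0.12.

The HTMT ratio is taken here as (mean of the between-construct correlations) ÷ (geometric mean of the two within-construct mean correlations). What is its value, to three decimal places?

Between-construct mean = 1.70/12 = 0.1417.
Mean within-OC = 3.87/6 = 0.6450; mean within-Bur = 1.67/3 = 0.5567.
Geometric mean = √(0.6450 × 0.5567) = 0.5992.
HTMT = 0.1417 / 0.5992 = 0.236.

0.236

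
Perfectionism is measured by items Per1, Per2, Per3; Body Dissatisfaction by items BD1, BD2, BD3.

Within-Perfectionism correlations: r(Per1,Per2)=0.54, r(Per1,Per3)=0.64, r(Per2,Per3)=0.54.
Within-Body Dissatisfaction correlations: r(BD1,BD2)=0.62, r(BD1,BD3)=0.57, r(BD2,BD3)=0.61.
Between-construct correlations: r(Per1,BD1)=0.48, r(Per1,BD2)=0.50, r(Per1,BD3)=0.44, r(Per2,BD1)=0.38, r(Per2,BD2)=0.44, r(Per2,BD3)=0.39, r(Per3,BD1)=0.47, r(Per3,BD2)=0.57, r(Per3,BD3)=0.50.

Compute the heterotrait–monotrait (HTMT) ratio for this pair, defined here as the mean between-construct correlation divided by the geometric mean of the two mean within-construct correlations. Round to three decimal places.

0.790

Mean heterotrait r = 4.17/9 = 0.4633.
Mean within-Per = 1.72/3 = 0.5733; mean within-BD = 1.80/3 = 0.6000.
Geometric mean = √(0.5733 × 0.6000) = 0.5865.
HTMT = 0.4633 / 0.5865 = 0.790.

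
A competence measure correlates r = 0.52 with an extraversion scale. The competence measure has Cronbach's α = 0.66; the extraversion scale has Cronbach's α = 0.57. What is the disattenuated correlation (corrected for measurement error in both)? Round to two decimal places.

0.85

r_true = r_obs / √(r_xx · r_yy) = 0.52 / √(0.66 × 0.57) = 0.52 / √0.3762 = 0.52 / 0.6134 ≈ 0.85.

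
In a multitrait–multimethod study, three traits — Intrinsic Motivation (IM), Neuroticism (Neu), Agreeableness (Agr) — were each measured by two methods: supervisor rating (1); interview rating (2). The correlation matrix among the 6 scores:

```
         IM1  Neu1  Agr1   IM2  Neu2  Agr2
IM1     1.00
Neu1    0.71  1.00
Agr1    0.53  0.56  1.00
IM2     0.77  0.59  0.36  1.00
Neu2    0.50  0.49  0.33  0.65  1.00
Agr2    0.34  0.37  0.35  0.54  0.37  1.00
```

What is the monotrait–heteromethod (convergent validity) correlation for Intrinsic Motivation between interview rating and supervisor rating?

0.77

Same trait (IM), different methods: r(IM2, IM1) = 0.77.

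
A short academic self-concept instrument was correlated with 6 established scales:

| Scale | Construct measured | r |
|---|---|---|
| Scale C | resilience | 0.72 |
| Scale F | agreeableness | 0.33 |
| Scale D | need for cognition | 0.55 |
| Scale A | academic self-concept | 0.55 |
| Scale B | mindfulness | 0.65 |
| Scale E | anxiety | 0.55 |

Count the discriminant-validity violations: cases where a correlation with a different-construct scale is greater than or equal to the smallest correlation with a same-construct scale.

4

Convergent (same construct = academic self-concept): Scale A.
Smallest convergent = 0.55. Discriminant values: 0.72, 0.33, 0.55, 0.65, 0.55; count ≥ 0.55 → 4.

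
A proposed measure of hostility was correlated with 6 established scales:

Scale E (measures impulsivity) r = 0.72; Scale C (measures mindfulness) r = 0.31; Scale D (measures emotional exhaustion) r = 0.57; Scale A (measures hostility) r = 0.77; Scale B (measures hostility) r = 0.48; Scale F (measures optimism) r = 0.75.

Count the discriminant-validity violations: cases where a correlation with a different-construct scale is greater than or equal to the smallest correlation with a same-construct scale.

3

Convergent (same construct = hostility): Scale A, Scale B.
Smallest convergent = 0.48. Discriminant values: 0.72, 0.31, 0.57, 0.75; count ≥ 0.48 → 3.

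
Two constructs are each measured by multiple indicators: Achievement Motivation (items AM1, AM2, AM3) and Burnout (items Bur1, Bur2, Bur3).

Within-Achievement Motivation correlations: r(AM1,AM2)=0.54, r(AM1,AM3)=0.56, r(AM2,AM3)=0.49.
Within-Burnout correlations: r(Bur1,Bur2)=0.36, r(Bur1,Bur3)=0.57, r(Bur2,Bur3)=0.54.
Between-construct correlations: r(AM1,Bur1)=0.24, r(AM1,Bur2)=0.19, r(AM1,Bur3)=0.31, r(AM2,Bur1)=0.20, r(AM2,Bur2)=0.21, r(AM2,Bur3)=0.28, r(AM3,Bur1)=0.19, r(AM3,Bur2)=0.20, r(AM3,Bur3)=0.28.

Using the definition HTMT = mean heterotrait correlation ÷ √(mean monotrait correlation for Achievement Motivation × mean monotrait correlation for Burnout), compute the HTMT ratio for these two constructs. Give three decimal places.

Mean between = 2.10/9 = 0.2333.
Mean within-AM = 1.59/3 = 0.5300; mean within-Bur = 1.47/3 = 0.4900.
Geometric mean = √(0.5300 × 0.4900) = 0.5096.
HTMT = 0.2333 / 0.5096 = 0.458.

0.458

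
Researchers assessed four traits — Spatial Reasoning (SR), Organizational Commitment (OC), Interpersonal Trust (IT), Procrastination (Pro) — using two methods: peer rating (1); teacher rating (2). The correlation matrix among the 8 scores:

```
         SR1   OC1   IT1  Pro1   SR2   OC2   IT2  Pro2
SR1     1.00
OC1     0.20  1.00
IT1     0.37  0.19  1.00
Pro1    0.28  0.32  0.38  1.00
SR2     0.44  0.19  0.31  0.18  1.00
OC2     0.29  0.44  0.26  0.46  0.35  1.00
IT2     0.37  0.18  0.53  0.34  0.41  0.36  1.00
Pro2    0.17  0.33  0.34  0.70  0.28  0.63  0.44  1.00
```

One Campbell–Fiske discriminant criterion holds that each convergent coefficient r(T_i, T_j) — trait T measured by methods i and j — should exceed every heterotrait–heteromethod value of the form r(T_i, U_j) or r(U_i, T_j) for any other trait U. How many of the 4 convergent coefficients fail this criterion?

Each convergent coefficient versus the relevant comparison correlations:
SR (methods 1·2): 0.44 vs {0.29, 0.19, 0.37, 0.31, 0.17, 0.18} → pass.
OC (methods 1·2): 0.44 vs {0.19, 0.29, 0.18, 0.26, 0.33, 0.46} → fail.
IT (methods 1·2): 0.53 vs {0.31, 0.37, 0.26, 0.18, 0.34, 0.34} → pass.
Pro (methods 1·2): 0.70 vs {0.18, 0.17, 0.46, 0.33, 0.34, 0.34} → pass.
1 of 4 fail.

1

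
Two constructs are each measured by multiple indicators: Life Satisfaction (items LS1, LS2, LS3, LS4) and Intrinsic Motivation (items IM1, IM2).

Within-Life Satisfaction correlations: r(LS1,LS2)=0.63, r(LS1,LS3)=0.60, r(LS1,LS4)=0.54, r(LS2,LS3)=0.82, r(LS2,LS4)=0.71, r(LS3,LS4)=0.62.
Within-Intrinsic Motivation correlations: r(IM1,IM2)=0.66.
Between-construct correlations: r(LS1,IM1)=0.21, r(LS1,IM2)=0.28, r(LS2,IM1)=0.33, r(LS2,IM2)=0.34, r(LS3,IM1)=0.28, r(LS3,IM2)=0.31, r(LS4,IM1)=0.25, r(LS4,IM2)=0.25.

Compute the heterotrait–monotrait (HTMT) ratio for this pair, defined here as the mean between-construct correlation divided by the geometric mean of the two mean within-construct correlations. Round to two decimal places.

0.43

Between-construct mean = 2.25/8 = 0.2813.
Mean within-LS = 3.92/6 = 0.6533; mean within-IM = 0.66/1 = 0.6600.
Geometric mean = √(0.6533 × 0.6600) = 0.6566.
HTMT = 0.2813 / 0.6566 = 0.43.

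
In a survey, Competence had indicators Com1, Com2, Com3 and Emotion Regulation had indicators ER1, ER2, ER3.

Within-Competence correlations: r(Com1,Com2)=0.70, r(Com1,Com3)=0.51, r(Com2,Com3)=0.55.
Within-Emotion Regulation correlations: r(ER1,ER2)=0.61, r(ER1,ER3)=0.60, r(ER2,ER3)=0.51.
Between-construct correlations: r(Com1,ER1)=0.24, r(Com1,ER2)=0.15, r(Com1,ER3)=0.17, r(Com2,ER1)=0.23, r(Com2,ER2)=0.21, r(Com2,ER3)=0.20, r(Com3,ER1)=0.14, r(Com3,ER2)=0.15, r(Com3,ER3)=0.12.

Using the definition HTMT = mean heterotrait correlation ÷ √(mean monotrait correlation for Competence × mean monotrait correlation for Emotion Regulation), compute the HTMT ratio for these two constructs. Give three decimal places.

Between-construct mean = 1.61/9 = 0.1789.
Mean within-Com = 1.76/3 = 0.5867; mean within-ER = 1.72/3 = 0.5733.
Geometric mean = √(0.5867 × 0.5733) = 0.5800.
HTMT = 0.1789 / 0.5800 = 0.308.

0.308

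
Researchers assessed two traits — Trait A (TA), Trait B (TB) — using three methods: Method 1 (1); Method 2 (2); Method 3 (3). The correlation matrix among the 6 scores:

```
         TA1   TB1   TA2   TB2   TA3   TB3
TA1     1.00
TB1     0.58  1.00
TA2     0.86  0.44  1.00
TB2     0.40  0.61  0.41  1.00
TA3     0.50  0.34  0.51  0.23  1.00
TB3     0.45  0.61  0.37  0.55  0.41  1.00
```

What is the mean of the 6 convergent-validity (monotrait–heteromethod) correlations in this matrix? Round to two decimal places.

Convergent values: 0.86, 0.50, 0.51, 0.61, 0.61, 0.55; mean = 3.64/6 = 0.61.

0.61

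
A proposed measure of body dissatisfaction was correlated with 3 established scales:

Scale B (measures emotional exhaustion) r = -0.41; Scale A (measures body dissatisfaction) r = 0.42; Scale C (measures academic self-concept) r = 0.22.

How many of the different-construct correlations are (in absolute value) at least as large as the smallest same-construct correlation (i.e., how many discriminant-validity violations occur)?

0

Convergent (same construct = body dissatisfaction): Scale A.
Smallest convergent = 0.42. Discriminant |r|: 0.41, 0.22; count ≥ 0.42 → 0.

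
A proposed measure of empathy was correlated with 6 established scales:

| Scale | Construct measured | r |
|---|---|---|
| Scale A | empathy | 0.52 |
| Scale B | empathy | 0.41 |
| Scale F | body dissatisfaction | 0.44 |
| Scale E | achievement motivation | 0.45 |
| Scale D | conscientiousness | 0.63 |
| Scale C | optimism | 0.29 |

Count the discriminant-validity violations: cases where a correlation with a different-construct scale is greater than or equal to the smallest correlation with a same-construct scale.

3

Convergent (same construct = empathy): Scale A, Scale B.
Smallest convergent = 0.41. Discriminant values: 0.44, 0.45, 0.63, 0.29; count ≥ 0.41 → 3.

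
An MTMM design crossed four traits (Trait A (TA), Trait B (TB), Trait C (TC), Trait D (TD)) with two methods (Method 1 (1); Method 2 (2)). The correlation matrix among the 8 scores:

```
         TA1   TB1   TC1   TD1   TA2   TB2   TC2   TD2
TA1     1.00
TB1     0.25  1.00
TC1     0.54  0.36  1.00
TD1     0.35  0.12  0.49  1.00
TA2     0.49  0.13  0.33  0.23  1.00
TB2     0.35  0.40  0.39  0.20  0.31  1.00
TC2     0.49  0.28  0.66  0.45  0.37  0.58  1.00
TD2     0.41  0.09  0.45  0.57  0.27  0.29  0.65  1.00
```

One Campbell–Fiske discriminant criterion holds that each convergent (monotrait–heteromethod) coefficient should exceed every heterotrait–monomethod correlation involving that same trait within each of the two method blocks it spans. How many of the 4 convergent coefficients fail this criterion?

Checking each validity diagonal entry against its comparison values:
TA (methods 1·2): 0.49 vs {0.25, 0.31, 0.54, 0.37, 0.35, 0.27} → fail.
TB (methods 1·2): 0.40 vs {0.25, 0.31, 0.36, 0.58, 0.12, 0.29} → fail.
TC (methods 1·2): 0.66 vs {0.54, 0.37, 0.36, 0.58, 0.49, 0.65} → pass.
TD (methods 1·2): 0.57 vs {0.35, 0.27, 0.12, 0.29, 0.49, 0.65} → fail.
3 of 4 fail.

3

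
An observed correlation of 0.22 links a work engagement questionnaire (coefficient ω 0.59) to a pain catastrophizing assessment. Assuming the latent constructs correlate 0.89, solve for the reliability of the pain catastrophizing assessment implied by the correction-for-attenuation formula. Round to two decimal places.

0.10

r_true = r_obs / √(r_xx · r_yy) ⇒ 0.89 = 0.22 / √(0.59 · r_yy).
√(0.59 · r_yy) = 0.22 / 0.89 = 0.2472; 0.59 · r_yy = 0.0611; r_yy = 0.0611 / 0.59 ≈ 0.10.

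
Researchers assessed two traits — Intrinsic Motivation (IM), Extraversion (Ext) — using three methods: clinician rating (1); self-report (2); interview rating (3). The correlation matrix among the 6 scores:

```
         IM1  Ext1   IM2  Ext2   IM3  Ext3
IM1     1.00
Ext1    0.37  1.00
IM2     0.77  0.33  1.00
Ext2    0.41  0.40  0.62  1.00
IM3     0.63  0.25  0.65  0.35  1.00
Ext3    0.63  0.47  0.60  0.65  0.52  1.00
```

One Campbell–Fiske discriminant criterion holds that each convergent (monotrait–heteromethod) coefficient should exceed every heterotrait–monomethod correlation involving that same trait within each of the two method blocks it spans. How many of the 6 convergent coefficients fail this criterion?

Convergent coefficients and their comparison sets:
IM (methods 1·2): 0.77 vs {0.37, 0.62} → pass.
IM (methods 1·3): 0.63 vs {0.37, 0.52} → pass.
IM (methods 2·3): 0.65 vs {0.62, 0.52} → pass.
Ext (methods 1·2): 0.40 vs {0.37, 0.62} → fail.
Ext (methods 1·3): 0.47 vs {0.37, 0.52} → fail.
Ext (methods 2·3): 0.65 vs {0.62, 0.52} → pass.
2 of 6 fail.

2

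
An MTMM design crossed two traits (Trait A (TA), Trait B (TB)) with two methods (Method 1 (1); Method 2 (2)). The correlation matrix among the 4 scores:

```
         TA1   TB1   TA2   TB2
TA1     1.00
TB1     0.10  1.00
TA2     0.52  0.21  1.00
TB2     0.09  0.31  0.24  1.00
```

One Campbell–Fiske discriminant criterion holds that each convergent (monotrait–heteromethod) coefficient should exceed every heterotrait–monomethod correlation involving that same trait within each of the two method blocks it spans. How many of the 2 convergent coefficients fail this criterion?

Each convergent coefficient versus the relevant comparison correlations:
TA (methods 1·2): 0.52 vs {0.10, 0.24} → pass.
TB (methods 1·2): 0.31 vs {0.10, 0.24} → pass.
0 of 2 fail.

0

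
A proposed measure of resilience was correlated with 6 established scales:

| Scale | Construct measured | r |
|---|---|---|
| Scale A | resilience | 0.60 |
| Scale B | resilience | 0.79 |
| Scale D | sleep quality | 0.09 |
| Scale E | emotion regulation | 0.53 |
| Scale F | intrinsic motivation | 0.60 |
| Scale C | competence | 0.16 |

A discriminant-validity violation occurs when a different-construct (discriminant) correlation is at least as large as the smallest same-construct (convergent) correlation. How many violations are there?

Convergent (same construct = resilience): Scale A, Scale B.
Smallest convergent = 0.60. Discriminant values: 0.09, 0.53, 0.60, 0.16; count ≥ 0.60 → 1.

1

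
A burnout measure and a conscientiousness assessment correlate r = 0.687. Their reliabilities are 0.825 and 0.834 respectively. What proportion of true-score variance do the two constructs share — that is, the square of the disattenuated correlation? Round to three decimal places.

0.686

Disattenuated r = 0.687 / √(0.825 × 0.834) = 0.687 / 0.8295 = 0.8282.
Shared true-score variance = 0.8282² = 0.6859 ≈ 0.686.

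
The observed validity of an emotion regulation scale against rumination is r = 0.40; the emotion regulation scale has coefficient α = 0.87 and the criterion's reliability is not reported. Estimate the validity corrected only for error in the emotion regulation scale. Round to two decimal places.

0.43

Single correction: r_c = r_obs / √r_xx = 0.40 / √0.87 = 0.40 / 0.9327 ≈ 0.43.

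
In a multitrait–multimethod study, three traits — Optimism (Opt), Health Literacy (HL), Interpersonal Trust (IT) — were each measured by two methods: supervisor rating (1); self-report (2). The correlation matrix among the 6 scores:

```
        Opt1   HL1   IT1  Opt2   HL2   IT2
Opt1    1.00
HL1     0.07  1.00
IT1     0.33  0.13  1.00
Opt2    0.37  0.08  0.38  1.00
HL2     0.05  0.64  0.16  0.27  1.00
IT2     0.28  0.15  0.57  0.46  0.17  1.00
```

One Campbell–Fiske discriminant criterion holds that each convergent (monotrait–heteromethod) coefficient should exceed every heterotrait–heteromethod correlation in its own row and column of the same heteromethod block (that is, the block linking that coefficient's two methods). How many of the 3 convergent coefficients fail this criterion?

1

Convergent coefficients and their comparison sets:
Opt (methods 1·2): 0.37 vs {0.05, 0.08, 0.28, 0.38} → fail.
HL (methods 1·2): 0.64 vs {0.08, 0.05, 0.15, 0.16} → pass.
IT (methods 1·2): 0.57 vs {0.38, 0.28, 0.16, 0.15} → pass.
1 of 3 fail.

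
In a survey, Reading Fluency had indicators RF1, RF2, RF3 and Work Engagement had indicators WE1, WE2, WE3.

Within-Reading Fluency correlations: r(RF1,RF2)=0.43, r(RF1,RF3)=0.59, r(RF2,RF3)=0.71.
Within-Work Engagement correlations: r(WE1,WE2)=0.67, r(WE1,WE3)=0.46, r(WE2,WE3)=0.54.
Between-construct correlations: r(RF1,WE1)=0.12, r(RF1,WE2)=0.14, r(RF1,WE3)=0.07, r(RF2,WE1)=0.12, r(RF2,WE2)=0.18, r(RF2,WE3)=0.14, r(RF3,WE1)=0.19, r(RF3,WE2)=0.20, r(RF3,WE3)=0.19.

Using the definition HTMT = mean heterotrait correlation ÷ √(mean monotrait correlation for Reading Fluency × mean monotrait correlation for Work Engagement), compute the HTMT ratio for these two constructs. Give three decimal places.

Mean heterotrait r = 1.35/9 = 0.1500.
Mean within-RF = 1.73/3 = 0.5767; mean within-WE = 1.67/3 = 0.5567.
Geometric mean = √(0.5767 × 0.5567) = 0.5666.
HTMT = 0.1500 / 0.5666 = 0.265.

0.265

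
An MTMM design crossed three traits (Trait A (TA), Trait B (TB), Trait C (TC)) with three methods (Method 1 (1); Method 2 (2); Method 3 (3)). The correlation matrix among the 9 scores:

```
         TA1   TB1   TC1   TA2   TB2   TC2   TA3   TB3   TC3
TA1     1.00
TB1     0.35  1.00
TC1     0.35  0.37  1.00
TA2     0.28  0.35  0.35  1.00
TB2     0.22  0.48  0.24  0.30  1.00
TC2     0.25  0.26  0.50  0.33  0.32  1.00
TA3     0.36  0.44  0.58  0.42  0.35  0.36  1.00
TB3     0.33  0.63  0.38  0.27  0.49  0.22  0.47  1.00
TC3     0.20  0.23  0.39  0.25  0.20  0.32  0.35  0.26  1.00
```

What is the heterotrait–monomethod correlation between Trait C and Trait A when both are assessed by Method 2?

Different traits, same method: r(TC2, TA2) = 0.33.

0.33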